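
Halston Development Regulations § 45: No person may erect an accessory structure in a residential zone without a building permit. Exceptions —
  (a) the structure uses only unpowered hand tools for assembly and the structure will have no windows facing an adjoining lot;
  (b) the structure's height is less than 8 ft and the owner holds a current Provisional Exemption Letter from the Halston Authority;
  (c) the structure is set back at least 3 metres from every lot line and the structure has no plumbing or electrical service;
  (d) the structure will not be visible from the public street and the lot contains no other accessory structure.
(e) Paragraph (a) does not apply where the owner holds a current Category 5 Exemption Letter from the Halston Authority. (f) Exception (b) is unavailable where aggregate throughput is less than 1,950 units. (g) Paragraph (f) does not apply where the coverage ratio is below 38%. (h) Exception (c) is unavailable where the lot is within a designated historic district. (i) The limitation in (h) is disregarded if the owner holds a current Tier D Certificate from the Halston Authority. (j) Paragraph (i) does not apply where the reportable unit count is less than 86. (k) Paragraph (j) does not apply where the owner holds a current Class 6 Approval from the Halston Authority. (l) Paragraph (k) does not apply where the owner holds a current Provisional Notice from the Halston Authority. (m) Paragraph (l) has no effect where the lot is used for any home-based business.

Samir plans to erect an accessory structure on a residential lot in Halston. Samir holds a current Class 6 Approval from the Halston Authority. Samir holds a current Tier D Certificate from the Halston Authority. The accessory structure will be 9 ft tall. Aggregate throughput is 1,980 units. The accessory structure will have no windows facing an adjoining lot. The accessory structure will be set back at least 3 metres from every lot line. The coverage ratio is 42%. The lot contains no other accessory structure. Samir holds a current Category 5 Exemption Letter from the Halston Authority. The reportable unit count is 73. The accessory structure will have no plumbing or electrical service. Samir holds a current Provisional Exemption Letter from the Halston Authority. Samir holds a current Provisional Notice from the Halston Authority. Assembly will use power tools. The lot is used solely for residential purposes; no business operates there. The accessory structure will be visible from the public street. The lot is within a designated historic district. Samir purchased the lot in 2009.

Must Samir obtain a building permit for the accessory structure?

Yes — Samir must obtain a building permit.

Exception (a) requires that the structure uses only unpowered hand tools for assembly; but assembly uses power tools, so (a) is unavailable.
Exception (b) does not apply: the structure's height is 9 ft, not less than 8 ft.
Exception (c)'s conditions are all satisfied: the setback is at least 3 m on every side; there is no plumbing or electrical service. But applying paragraphs (h)–(m): (h) operates against (c): the lot is in a historic district. (i) is engaged (a current Tier D Certificate is held), but is overridden by (j): (j) operates against (i): the reportable unit count is 73, less than the 86 limit. (k) operates (a current Class 6 Approval is held), but is displaced by (l): (l) operates against (k): a current Provisional Notice is held. (m) is not engaged (the lot is solely residential), so (l) stands. So (c) is unavailable.
Exception (d) fails — the structure will be visible from the street.
None of the exceptions is available; § 45 applies in full.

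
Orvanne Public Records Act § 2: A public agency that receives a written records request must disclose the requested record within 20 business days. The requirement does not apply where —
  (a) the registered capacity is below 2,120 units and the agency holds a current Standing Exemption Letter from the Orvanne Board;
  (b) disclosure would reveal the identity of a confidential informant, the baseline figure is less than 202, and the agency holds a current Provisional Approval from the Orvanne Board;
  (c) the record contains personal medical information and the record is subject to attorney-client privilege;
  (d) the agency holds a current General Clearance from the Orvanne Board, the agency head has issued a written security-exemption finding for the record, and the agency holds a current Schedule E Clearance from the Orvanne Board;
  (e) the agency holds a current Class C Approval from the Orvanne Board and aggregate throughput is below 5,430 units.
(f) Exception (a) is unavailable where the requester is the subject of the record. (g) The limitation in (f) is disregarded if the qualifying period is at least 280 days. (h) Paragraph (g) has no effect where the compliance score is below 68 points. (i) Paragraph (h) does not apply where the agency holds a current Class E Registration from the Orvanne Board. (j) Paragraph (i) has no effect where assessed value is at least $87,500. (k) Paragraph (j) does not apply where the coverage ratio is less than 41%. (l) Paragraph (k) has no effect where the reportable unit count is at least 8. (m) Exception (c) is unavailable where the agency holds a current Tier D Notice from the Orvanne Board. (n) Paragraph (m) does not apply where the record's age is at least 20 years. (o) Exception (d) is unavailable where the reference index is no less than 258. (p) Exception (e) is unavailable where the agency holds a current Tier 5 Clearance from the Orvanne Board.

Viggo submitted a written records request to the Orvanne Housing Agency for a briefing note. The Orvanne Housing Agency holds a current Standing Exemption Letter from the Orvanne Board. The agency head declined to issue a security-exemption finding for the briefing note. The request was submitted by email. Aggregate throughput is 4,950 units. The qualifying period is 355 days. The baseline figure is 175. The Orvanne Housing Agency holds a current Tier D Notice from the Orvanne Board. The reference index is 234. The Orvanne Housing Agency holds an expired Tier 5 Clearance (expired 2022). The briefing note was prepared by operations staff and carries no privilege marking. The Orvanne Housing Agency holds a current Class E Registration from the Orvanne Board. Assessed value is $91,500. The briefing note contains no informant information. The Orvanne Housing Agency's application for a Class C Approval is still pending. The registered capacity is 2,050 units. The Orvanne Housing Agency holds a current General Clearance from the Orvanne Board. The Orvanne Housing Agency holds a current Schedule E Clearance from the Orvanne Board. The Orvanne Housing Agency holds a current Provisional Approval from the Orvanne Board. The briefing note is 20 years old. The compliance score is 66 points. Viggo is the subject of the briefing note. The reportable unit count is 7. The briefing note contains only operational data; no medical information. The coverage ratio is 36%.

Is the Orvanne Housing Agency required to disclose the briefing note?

All of (a)'s requirements are met (the registered capacity is 2,050 units, below the 2,120 units limit; a current Standing Exemption Letter is held). Applying paragraphs (f)–(l): (f) is triggered (Viggo is the subject of the briefing note), but yields to (g): (g) operates — the qualifying period is 355 days, meeting the 280 days threshold. (h) applies (the compliance score is 66 points, below the 68 points limit), but is itself disapplied by (i): (i) is engaged — a current Class E Registration is held. (j) would limit (i) — assessed value is $91,500, meeting the $87,500 threshold — but (k) sets (j) aside: (k) is triggered — the coverage ratio is 36%, less than the 41% limit. (l), which would lift (k), is inapplicable — the reportable unit count is 7, short of 8. (a) remains available.
Exception (b) requires that disclosure would reveal the identity of a confidential informant; but the briefing note contains no informant information, so (b) is unavailable.
Exception (c) does not apply: the briefing note contains only operational data.
Exception (d) requires that the agency head has issued a written security-exemption finding for the record; but the agency head declined to issue a security-exemption finding, so (d) is unavailable.
Exception (e) fails — there is no Class C Approval in force.

No — exception (a) applies; the Orvanne Housing Agency is not required to disclose the briefing note.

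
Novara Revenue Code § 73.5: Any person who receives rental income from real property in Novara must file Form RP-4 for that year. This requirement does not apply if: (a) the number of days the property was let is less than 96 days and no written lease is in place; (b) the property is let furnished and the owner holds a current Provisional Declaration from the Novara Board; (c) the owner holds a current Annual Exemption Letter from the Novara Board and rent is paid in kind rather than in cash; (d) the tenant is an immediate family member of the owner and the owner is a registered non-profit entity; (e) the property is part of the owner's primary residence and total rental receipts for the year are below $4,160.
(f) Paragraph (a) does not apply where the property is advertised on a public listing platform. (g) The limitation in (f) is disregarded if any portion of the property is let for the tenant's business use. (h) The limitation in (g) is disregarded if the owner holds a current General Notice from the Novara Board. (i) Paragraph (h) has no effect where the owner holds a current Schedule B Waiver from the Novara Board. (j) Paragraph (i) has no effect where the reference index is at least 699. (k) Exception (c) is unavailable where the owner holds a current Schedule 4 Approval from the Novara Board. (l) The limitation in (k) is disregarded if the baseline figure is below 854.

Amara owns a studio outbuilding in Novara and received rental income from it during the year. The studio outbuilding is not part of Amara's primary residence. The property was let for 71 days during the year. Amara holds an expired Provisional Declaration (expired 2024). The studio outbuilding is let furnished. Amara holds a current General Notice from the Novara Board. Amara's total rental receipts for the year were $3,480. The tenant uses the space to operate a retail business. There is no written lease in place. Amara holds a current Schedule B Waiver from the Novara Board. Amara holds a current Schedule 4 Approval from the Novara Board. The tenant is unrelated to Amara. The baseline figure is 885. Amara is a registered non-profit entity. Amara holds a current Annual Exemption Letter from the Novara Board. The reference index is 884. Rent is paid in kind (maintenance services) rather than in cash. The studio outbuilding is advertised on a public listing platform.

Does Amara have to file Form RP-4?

Exception (a): the number of days the property was let is 71 days, less than the 96 days limit; there is no written lease — every condition holds. However, paragraphs (f)–(j) must be considered: (f) operates against (a): the property is publicly advertised. (g) would limit (f) — the space is let for business use — but (h) sets (g) aside: (h) is triggered — a current General Notice is held. (i) is engaged (a current Schedule B Waiver is held), but is set aside by (j): (j) operates against (i): the reference index is 884, meeting the 699 threshold. So (a) is unavailable.
Exception (b) does not apply: the Provisional Declaration is not current.
All of (c)'s requirements are met (a current Annual Exemption Letter is held; rent is paid in kind). But applying paragraphs (k)–(l): (k) operates against (c): a current Schedule 4 Approval is held. (l) is not engaged (the baseline figure is 885, not below 854), so (k) stands. Exception (c) does not apply.
Exception (d) requires that the tenant is an immediate family member of the owner; but the tenant is unrelated to the owner, so (d) is unavailable.
Exception (e) requires that the property is part of the owner's primary residence; but the studio outbuilding is not part of the primary residence, so (e) is unavailable.
Every exception is unavailable, so the rule governs.

Yes — Amara must file Form RP-4.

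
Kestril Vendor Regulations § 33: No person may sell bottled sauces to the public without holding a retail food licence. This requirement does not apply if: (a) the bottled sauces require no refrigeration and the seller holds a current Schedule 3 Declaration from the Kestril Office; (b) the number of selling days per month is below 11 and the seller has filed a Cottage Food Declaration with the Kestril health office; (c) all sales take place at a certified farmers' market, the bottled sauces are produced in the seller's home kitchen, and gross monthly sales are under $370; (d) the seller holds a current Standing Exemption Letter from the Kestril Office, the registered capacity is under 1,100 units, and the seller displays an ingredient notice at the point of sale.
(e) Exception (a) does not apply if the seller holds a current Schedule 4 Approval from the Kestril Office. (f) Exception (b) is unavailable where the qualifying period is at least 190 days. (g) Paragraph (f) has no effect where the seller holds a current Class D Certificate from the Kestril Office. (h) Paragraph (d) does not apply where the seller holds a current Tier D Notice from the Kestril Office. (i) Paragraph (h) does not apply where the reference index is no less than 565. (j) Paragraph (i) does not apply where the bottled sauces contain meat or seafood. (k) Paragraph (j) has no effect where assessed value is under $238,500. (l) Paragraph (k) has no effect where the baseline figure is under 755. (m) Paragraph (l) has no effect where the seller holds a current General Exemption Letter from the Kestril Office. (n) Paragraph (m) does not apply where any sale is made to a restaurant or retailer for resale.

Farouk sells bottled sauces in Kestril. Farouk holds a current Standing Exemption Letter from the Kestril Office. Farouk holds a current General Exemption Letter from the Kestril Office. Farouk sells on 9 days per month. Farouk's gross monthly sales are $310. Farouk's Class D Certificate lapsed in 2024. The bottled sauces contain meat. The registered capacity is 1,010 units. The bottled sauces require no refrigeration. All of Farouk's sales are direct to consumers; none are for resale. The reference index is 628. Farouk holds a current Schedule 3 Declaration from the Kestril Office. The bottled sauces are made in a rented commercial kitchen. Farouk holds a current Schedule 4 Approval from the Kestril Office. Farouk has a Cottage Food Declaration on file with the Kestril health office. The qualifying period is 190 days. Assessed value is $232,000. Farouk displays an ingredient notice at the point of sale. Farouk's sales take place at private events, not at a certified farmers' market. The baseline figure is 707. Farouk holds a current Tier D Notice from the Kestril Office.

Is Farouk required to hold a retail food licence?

All of (a)'s requirements are met (the bottled sauces are shelf-stable; a current Schedule 3 Declaration is held). However, paragraph (e) must be considered: (e) operates against (a): a current Schedule 4 Approval is held. Exception (a) does not apply.
Exception (b) is satisfied on its face — the number of selling days per month is 9, below the 11 limit; a Cottage Food Declaration is on file. Turning to paragraphs (f)–(g): (f) operates against (b): the qualifying period is 190 days, meeting the 190 days threshold. (g) is not triggered (there is no Class D Certificate in force), so (f) stands. Exception (b) does not apply.
Exception (c) requires that all sales take place at a certified farmers' market; but sales are at private events, not a certified farmers' market, so (c) is unavailable.
All of (d)'s requirements are met (a current Standing Exemption Letter is held; the registered capacity is 1,010 units, under the 1,100 units limit; an ingredient notice is displayed). Under paragraphs (h)–(n): (h) would limit (d) — a current Tier D Notice is held — but (i) sets (h) aside: (i) operates against (h): the reference index is 628, meeting the 565 threshold. (j) is engaged (the bottled sauces contain meat), but is overridden by (k): (k) operates against (j): assessed value is $232,000, under the $238,500 limit. (l) would limit (k) — the baseline figure is 707, under the 755 limit — but (m) sets (l) aside: (m) is engaged — a current General Exemption Letter is held. (n) is not triggered (no sales are for resale), so (m) stands. Exception (d) stands.

No — exception (d) applies; Farouk is not required to hold a retail food licence.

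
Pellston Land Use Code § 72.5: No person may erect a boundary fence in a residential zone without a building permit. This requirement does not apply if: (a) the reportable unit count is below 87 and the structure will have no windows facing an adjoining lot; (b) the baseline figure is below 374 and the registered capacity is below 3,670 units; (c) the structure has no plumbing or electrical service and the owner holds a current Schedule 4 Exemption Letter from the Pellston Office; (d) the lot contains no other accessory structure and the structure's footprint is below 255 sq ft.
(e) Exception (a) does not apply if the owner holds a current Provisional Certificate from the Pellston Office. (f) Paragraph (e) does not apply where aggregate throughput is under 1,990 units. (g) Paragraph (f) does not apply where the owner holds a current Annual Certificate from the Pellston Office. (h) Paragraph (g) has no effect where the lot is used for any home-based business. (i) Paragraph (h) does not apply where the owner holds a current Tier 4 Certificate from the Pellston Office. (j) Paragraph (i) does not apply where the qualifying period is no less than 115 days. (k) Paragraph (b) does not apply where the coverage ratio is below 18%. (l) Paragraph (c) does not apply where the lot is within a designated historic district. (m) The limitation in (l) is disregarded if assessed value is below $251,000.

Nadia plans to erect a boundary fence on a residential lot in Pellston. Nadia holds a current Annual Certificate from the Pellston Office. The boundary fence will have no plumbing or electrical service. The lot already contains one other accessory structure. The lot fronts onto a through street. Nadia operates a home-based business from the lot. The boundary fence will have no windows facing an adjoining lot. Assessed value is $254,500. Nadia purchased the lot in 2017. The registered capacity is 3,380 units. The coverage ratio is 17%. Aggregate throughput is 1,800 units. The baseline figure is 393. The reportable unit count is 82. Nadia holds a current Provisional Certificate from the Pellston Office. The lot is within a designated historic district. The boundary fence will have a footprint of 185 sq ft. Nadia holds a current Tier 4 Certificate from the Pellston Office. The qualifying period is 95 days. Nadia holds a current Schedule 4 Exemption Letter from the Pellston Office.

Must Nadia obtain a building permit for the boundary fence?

Yes — Nadia must obtain a building permit.

Exception (a): the reportable unit count is 82, below the 87 limit; no windows face an adjoining lot — every condition holds. However, paragraphs (e)–(j) must be considered: (e) is engaged — a current Provisional Certificate is held. (f) applies (aggregate throughput is 1,800 units, under the 1,990 units limit), but is overridden by (g): (g) is triggered — a current Annual Certificate is held. (h) would limit (g) — a home-based business operates on the lot — but (i) sets (h) aside: (i) operates against (h): a current Tier 4 Certificate is held. (j), which would lift (i), is not engaged — the qualifying period is 95 days, short of 115 days. Exception (a) does not apply.
Exception (b) fails — the baseline figure is 393, not below 374.
All of (c)'s requirements are met (there is no plumbing or electrical service; a current Schedule 4 Exemption Letter is held). However, paragraphs (l)–(m) must be considered: (l) operates against (c): the lot is in a historic district. (m) is not triggered (assessed value is $254,500, not below $251,000), so (l) stands. (c) is therefore removed.
Exception (d) does not apply: the lot already has another accessory structure.
No exception applies. The general rule governs.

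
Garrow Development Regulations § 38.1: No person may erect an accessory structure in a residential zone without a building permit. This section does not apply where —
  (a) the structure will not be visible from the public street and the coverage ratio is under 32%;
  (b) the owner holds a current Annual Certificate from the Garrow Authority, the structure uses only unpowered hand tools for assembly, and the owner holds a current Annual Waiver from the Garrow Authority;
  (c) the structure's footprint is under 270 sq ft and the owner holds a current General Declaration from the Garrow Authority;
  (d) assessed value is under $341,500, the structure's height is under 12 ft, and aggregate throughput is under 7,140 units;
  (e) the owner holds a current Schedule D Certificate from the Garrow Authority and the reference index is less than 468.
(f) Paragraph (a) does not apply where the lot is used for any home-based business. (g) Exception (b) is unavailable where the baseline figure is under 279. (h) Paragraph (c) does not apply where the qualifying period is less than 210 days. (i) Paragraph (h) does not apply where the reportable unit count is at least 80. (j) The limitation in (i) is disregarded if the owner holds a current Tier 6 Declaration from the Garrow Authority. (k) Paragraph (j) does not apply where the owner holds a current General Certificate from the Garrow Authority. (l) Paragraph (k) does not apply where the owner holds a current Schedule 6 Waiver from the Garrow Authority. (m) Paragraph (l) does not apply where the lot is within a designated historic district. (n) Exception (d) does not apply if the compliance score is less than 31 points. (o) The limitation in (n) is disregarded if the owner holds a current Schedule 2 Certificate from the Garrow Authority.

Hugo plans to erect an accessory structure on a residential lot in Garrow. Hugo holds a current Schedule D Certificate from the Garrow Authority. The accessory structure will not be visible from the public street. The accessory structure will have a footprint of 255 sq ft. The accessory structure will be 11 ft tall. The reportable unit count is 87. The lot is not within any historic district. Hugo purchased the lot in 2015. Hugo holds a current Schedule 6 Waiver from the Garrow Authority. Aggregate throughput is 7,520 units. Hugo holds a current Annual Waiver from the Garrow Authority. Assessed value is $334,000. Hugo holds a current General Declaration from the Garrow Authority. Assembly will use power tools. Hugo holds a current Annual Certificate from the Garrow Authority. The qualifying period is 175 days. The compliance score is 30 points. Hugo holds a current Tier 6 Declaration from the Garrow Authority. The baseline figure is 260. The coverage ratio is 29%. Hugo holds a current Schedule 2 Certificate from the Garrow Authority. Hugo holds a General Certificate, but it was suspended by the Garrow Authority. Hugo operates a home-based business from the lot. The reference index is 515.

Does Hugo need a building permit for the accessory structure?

Yes — Hugo must obtain a building permit.

Exception (a)'s conditions are all satisfied: the structure will not be visible from the street; the coverage ratio is 29%, under the 32% limit. But: (f) operates — a home-based business operates on the lot. (a) is therefore removed.
Exception (b) does not apply: assembly uses power tools.
Exception (c): the structure's footprint is 255 sq ft, under the 270 sq ft limit; a current General Declaration is held — every condition holds. However, paragraphs (h)–(m) must be considered: (h) operates — the qualifying period is 175 days, less than the 210 days limit. (i) would limit (h) — the reportable unit count is 87, meeting the 80 threshold — but (j) sets (i) aside: (j) operates against (i): a current Tier 6 Declaration is held. (k), which would lift (j), is not triggered — no current General Certificate is held. (c) is therefore removed.
Exception (d) fails — aggregate throughput is 7,520 units, not under 7,140 units.
Exception (e) does not apply: the reference index is 515, not less than 468.
Every exception is unavailable, so the rule governs.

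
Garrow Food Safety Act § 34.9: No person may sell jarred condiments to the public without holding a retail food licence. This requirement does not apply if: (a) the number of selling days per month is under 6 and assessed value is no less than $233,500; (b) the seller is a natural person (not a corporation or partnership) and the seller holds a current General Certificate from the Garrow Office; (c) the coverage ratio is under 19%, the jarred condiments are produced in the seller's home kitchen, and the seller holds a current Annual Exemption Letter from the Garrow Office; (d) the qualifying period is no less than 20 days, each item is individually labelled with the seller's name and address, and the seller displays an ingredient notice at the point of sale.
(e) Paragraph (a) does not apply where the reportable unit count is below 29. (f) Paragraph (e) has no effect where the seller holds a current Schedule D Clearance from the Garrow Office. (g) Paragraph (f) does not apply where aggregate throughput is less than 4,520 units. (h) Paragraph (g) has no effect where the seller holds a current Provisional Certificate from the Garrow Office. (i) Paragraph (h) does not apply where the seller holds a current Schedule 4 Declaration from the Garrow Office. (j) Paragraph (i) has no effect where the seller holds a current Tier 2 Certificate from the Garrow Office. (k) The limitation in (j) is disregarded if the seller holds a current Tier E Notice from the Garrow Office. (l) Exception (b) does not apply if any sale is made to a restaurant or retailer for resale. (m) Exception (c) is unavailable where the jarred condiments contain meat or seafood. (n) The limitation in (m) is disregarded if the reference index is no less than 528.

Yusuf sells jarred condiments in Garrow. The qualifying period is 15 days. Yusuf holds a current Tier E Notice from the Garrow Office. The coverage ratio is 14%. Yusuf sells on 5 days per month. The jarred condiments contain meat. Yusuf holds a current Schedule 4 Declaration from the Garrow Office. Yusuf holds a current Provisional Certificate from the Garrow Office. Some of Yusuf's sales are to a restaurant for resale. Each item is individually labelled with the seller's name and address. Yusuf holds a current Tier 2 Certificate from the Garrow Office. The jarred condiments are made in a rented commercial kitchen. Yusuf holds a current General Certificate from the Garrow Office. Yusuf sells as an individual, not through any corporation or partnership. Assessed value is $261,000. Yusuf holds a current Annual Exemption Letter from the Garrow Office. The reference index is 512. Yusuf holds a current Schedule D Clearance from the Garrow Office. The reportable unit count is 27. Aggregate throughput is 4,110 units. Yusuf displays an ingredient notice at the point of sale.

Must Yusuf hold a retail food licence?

Yes — Yusuf must hold a retail food licence.

Exception (a)'s conditions are all satisfied: the number of selling days per month is 5, under the 6 limit; assessed value is $261,000, meeting the $233,500 threshold. But: (e) is triggered — the reportable unit count is 27, below the 29 limit. (f) would limit (e) — a current Schedule D Clearance is held — but (g) sets (f) aside: (g) operates against (f): aggregate throughput is 4,110 units, less than the 4,520 units limit. (h) would limit (g) — a current Provisional Certificate is held — but (i) sets (h) aside: (i) is engaged — a current Schedule 4 Declaration is held. (j) would limit (i) — a current Tier 2 Certificate is held — but (k) sets (j) aside: (k) operates against (j): a current Tier E Notice is held. So (a) is unavailable.
Exception (b)'s conditions are all satisfied: the seller is a natural person; a current General Certificate is held. But: (l) operates — some sales are to a restaurant for resale. So (b) is unavailable.
Exception (c) fails — the jarred condiments are made in a commercial kitchen, not a home kitchen.
Exception (d) fails — the qualifying period is 15 days, short of 20 days.
No exception is made out. Yusuf falls within the general rule.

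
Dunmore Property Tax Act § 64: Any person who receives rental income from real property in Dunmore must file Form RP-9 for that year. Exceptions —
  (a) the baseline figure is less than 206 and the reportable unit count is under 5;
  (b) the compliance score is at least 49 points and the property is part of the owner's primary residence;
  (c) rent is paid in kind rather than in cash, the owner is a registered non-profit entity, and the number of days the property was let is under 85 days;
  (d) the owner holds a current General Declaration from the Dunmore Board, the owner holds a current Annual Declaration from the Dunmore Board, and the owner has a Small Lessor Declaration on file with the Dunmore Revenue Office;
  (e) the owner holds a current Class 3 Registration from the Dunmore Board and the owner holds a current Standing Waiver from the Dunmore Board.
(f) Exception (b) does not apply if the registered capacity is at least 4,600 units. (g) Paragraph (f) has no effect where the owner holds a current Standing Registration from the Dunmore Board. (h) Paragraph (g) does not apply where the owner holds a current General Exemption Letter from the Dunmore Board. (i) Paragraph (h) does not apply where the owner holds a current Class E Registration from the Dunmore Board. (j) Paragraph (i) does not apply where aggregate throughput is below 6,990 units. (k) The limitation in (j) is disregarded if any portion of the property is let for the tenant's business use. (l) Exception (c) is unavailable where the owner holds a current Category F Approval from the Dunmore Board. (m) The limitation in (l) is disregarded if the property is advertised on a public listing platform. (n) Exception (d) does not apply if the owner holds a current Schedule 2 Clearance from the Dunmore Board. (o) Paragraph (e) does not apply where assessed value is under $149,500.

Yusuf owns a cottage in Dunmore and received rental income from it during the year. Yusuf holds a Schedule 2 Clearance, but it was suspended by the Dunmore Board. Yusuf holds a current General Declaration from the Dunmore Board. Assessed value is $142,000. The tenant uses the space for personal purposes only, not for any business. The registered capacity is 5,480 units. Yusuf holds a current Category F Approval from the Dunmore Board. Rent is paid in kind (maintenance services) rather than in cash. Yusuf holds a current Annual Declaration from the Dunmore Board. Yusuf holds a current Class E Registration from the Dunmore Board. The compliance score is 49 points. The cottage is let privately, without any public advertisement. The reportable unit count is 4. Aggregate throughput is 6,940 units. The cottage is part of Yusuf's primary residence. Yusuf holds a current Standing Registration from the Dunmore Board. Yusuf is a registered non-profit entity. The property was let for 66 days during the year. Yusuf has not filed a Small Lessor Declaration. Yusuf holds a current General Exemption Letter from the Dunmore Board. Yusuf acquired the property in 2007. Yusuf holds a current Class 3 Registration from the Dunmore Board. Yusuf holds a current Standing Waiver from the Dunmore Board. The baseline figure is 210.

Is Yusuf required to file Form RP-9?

Exception (a) does not apply: the baseline figure is 210, not less than 206.
All of (b)'s requirements are met (the compliance score is 49 points, meeting the 49 points threshold; the cottage is part of the primary residence). Turning to paragraphs (f)–(k): (f) operates against (b): the registered capacity is 5,480 units, meeting the 4,600 units threshold. (g) is triggered (a current Standing Registration is held), but yields to (h): (h) operates against (g): a current General Exemption Letter is held. (i) would limit (h) — a current Class E Registration is held — but (j) sets (i) aside: (j) operates — aggregate throughput is 6,940 units, below the 6,990 units limit. (k), which would lift (j), is not engaged — the space is used for personal purposes only. (b) is therefore removed.
Exception (c)'s conditions are all satisfied: rent is paid in kind; Yusuf is a registered non-profit; the number of days the property was let is 66 days, under the 85 days limit. However, paragraphs (l)–(m) must be considered: (l) operates against (c): a current Category F Approval is held. (m) is not engaged (the property is let privately without advertisement), so (l) stands. (c) is therefore removed.
Exception (d) requires that the owner has a Small Lessor Declaration on file with the Dunmore Revenue Office; but no Small Lessor Declaration is on file, so (d) is unavailable.
Exception (e) is satisfied on its face — a current Class 3 Registration is held; a current Standing Waiver is held. Turning to paragraph (o): (o) operates — assessed value is $142,000, under the $149,500 limit. So (e) is unavailable.
No exception is made out. Yusuf falls within the general rule.

Yes — Yusuf must file Form RP-9.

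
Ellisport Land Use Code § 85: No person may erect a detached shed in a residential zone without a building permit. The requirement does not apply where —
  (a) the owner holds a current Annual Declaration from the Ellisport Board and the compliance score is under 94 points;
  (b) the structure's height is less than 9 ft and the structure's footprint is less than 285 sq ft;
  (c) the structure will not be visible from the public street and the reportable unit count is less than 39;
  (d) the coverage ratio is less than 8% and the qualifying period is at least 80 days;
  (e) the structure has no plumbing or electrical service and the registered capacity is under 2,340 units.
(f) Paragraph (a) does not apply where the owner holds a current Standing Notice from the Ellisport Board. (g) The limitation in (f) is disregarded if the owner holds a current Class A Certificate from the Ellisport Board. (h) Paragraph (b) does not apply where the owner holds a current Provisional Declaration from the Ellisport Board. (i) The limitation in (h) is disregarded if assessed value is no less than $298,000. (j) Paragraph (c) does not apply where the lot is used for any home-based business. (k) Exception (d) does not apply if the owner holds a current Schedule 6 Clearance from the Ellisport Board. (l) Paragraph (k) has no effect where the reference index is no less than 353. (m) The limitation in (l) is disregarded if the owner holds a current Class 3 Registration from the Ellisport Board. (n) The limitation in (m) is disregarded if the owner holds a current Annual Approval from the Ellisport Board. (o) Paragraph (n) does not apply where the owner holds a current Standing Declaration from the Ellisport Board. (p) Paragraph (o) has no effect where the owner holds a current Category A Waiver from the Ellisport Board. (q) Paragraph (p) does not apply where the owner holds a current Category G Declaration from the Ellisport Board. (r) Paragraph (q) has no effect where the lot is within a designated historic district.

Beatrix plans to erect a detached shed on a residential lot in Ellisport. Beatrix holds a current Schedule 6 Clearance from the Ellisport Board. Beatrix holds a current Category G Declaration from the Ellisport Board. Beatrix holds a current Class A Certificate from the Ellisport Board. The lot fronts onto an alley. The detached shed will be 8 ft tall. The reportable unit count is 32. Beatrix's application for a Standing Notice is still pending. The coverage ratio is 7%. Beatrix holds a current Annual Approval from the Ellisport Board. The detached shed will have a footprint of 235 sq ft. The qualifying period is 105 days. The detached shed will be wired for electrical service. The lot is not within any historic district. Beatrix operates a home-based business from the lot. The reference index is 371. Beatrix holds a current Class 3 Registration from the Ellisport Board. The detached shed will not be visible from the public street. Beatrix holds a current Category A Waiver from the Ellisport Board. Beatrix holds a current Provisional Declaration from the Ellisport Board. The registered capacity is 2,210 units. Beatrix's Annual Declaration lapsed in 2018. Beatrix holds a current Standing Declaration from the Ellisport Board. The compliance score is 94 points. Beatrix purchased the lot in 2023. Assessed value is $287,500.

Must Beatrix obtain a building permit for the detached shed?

Yes — Beatrix must obtain a building permit.

Exception (a) fails — the Annual Declaration is not current.
Exception (b)'s conditions are all satisfied: the structure's height is 8 ft, less than the 9 ft limit; the structure's footprint is 235 sq ft, less than the 285 sq ft limit. But applying paragraphs (h)–(i): (h) operates against (b): a current Provisional Declaration is held. (i), which would lift (h), is not engaged — assessed value is $287,500, short of $298,000. Exception (b) does not apply.
Exception (c): the structure will not be visible from the street; the reportable unit count is 32, less than the 39 limit — every condition holds. But: (j) operates against (c): a home-based business operates on the lot. So (c) is unavailable.
Exception (d) is satisfied on its face — the coverage ratio is 7%, less than the 8% limit; the qualifying period is 105 days, meeting the 80 days threshold. However, paragraphs (k)–(r) must be considered: (k) operates against (d): a current Schedule 6 Clearance is held. (l) would limit (k) — the reference index is 371, meeting the 353 threshold — but (m) sets (l) aside: (m) operates against (l): a current Class 3 Registration is held. (n) would limit (m) — a current Annual Approval is held — but (o) sets (n) aside: (o) operates against (n): a current Standing Declaration is held. (p) would limit (o) — a current Category A Waiver is held — but (q) sets (p) aside: (q) operates against (p): a current Category G Declaration is held. (r), which would lift (q), is not triggered — the lot is not in a historic district. So (d) is unavailable.
Exception (e) requires that the structure has no plumbing or electrical service; but electrical service is planned, so (e) is unavailable.
Every exception is unavailable, so the rule governs.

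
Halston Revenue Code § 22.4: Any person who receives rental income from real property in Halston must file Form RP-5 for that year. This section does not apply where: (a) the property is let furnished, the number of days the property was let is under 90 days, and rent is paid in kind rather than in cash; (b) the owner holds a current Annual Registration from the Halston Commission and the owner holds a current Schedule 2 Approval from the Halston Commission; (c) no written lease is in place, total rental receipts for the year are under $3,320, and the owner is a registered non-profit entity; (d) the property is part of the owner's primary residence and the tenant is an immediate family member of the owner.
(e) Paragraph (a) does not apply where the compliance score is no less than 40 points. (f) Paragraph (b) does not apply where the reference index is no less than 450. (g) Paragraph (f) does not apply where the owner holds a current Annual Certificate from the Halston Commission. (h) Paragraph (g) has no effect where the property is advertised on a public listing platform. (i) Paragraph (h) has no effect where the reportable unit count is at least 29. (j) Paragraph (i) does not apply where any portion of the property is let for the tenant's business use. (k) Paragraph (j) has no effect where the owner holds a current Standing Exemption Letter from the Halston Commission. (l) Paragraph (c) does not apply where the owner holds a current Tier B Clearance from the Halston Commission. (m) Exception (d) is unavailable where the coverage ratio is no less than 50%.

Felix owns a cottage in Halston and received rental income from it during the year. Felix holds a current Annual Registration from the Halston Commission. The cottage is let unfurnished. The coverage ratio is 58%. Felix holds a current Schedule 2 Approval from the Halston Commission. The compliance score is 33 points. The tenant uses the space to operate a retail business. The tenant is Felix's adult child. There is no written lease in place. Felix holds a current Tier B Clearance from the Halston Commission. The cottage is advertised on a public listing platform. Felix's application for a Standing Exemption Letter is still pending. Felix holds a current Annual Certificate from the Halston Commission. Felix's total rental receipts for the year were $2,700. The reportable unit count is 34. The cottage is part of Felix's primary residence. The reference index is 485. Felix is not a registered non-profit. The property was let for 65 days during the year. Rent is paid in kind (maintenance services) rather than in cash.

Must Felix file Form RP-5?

Exception (a) requires that the property is let furnished; but the property is let unfurnished, so (a) is unavailable.
Exception (b): a current Annual Registration is held; a current Schedule 2 Approval is held — every condition holds. However, paragraphs (f)–(k) must be considered: (f) is engaged — the reference index is 485, meeting the 450 threshold. (g) applies (a current Annual Certificate is held), but is set aside by (h): (h) is triggered — the property is publicly advertised. (i) would limit (h) — the reportable unit count is 34, meeting the 29 threshold — but (j) sets (i) aside: (j) operates — the space is let for business use. (k), which would lift (j), is not engaged — there is no Standing Exemption Letter in force. Exception (b) does not apply.
Exception (c) requires that the owner is a registered non-profit entity; but Felix is not a registered non-profit, so (c) is unavailable.
All of (d)'s requirements are met (the cottage is part of the primary residence; the tenant is an immediate family member). However, paragraph (m) must be considered: (m) operates — the coverage ratio is 58%, meeting the 50% threshold. (d) is therefore removed.
No exception is made out. Felix falls within the general rule.

Yes — Felix must file Form RP-5.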